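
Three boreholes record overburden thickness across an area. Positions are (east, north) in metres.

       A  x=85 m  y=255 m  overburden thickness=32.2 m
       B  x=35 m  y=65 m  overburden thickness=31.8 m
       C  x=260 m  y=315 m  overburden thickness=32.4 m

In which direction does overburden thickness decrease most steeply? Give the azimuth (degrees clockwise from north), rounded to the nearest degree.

Differences from A: to B (Δx, Δy, Δh) = (-50, -190, -0.4); to C = (175, 60, +0.2).
Solve a·Δx + b·Δy = Δd: det = (-50)·60 − 175·(-190) = 30250.
∂d/∂x = [(-0.4)·60 − (+0.2)·(-190)] / 30250 = +0.0004628
∂d/∂y = [(-50)·(+0.2) − 175·(-0.4)] / 30250 = +0.001983
Steepest decrease is along −∇f: components (-0.0004628 E, -0.001983 N).
Azimuth = atan2(-0.0004628, -0.001983) = 193.1° ≈ 193°.

193°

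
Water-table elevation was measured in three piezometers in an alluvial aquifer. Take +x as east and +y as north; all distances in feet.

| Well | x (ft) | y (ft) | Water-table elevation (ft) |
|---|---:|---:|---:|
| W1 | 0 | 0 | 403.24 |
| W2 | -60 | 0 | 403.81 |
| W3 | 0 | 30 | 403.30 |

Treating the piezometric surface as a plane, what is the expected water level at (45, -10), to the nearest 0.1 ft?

∂h/∂x = (403.81 − 403.24) / (-60 − 0) = -0.009500
∂h/∂y = (403.30 − 403.24) / (30 − 0) = +0.002000
h(45, -10) = 403.24 + (-0.009500)·(45) + (+0.002000)·(-10) = 403.24 -0.427 -0.020 = 402.793 ft.

402.8 ft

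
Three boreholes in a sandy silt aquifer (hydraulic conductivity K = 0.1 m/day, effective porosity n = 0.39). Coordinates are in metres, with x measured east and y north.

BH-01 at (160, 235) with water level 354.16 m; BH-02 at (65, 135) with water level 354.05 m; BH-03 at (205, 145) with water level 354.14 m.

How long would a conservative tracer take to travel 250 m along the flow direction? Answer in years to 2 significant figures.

With h = a·x + b·y + c and BH-01 as origin, the differences give:
  (-95)·a + (-100)·b = -0.11
  45·a + (-90)·b = -0.02
Eliminate b (×(-90) and ×(-100), subtract): 13050·a = 7.900 → a = ∂h/∂x = +0.0006054
Back-substitute: b = ∂h/∂y = +0.0005249.
|∇h| = √(0.0006054² + 0.0005249²) = 0.0008013
Seepage velocity v = K·i/n = 0.1 × 0.0008013 / 0.39 = 0.0002055 m/day.
t = 250 / 0.0002055 = 1.217e+06 days = 3.33e+03 years.

3300 years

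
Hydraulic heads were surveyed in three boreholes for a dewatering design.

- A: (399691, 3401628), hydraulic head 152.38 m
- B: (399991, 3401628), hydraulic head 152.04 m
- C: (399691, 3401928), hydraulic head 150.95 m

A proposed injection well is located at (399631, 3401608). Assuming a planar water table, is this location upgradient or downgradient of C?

upgradient

∂h/∂x = (152.04 − 152.38) / (399991 − 399691) = -0.001133
∂h/∂y = (150.95 − 152.38) / (3401928 − 3401628) = -0.004767
Head at (399631, 3401608) = 152.38 + (-0.001133)·(-60) + (-0.004767)·(-20) = 152.54 m.
That is higher than the 150.95 m at C, so the point is upgradient.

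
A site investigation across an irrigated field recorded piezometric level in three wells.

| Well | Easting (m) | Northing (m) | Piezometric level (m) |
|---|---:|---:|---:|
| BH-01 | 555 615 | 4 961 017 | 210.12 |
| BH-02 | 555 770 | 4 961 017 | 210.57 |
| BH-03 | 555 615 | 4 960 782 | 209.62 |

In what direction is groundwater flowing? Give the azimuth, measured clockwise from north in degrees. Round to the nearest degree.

∂h/∂x = (210.57 − 210.12) / (555770 − 555615) = +0.002903
∂h/∂y = (209.62 − 210.12) / (4960782 − 4961017) = +0.002128
Flow direction (−∇h) has components (-0.002903 E, -0.002128 N).
Azimuth = atan2(E, N) = atan2(-0.002903, -0.002128) = 233.8° ≈ 234°.

234°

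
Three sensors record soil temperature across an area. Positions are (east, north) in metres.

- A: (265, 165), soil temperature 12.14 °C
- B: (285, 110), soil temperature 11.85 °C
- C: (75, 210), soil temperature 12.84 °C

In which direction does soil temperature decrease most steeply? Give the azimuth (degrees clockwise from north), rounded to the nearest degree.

148°

With T = a·x + b·y + c and A as origin, the differences give:
  20·a + (-55)·b = -0.29
  (-190)·a + 45·b = +0.70
Eliminate b (×45 and ×(-55), subtract): -9550·a = 25.450 → a = ∂T/∂x = -0.002665
Back-substitute: b = ∂T/∂y = +0.004304.
Steepest decrease is along −∇f: components (+0.002665 E, -0.004304 N).
Azimuth = atan2(+0.002665, -0.004304) = 148.2° ≈ 148°.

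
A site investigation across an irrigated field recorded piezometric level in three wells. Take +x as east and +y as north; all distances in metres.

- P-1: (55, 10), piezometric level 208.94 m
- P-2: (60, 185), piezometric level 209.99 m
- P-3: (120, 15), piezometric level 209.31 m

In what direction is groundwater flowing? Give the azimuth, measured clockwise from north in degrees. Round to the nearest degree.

With h = a·x + b·y + c and P-1 as origin, the differences give:
  5·a + 175·b = +1.05
  65·a + 5·b = +0.37
Eliminate b (×5 and ×175, subtract): -11350·a = -59.500 → a = ∂h/∂x = +0.005242
Back-substitute: b = ∂h/∂y = +0.005850.
Flow direction (−∇h) has components (-0.005242 E, -0.005850 N).
Azimuth = atan2(E, N) = atan2(-0.005242, -0.005850) = 221.9° ≈ 222°.

222°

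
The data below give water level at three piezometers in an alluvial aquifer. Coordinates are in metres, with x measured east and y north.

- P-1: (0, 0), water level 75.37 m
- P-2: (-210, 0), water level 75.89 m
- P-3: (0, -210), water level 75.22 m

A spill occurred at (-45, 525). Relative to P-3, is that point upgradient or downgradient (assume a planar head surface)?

∂h/∂x = (75.89 − 75.37) / (-210 − 0) = -0.002476
∂h/∂y = (75.22 − 75.37) / (-210 − 0) = +0.0007143
Head at (-45, 525) = 75.37 + (-0.002476)·(-45) + (+0.0007143)·(525) = 75.86 m.
That is higher than the 75.22 m at P-3, so the point is upgradient.

upgradient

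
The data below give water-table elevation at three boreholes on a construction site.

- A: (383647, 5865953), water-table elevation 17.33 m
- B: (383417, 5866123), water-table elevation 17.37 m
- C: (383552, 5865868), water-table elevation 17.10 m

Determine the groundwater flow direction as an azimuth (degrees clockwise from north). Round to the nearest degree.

212°

Differences from A: to B (Δx, Δy, Δh) = (-230, 170, +0.04); to C = (-95, -85, -0.23).
Determinant of the coordinate differences = (-230)·(-85) − (-95)·170 = 35700.
∂h/∂x = [(+0.04)·(-85) − (-0.23)·170] / 35700 = +0.0010000
∂h/∂y = [(-230)·(-0.23) − (-95)·(+0.04)] / 35700 = +0.001588
Flow direction (−∇h) has components (-0.0010000 E, -0.001588 N).
Azimuth = atan2(E, N) = atan2(-0.0010000, -0.001588) = 212.2° ≈ 212°.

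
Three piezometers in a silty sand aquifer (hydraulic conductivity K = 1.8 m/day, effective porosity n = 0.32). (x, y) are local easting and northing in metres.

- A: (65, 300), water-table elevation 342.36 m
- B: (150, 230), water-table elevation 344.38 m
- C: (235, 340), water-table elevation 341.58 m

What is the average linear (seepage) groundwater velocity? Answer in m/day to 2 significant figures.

0.15 m/day

Taking A as reference: B−A = (85, -70, +2.02); C−A = (170, 40, -0.78).
Solve a·Δx + b·Δy = Δh: det = 85·40 − 170·(-70) = 15300.
∂h/∂x = [(+2.02)·40 − (-0.78)·(-70)] / 15300 = +0.001712
∂h/∂y = [85·(-0.78) − 170·(+2.02)] / 15300 = -0.02678
|∇h| = √(0.001712² + -0.02678²) = 0.02683
Seepage velocity v = K·i/n = 1.8 × 0.02683 / 0.32 = 0.1509 m/day.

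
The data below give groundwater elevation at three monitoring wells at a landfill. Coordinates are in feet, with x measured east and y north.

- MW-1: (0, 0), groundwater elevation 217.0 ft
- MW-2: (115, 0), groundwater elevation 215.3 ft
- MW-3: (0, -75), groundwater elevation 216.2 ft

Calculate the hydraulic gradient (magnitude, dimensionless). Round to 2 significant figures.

0.018

∂h/∂x = (215.3 − 217.0) / (115 − 0) = -0.01478
∂h/∂y = (216.2 − 217.0) / (-75 − 0) = +0.01067
|∇h| = √(-0.01478² + 0.01067²) = 0.01823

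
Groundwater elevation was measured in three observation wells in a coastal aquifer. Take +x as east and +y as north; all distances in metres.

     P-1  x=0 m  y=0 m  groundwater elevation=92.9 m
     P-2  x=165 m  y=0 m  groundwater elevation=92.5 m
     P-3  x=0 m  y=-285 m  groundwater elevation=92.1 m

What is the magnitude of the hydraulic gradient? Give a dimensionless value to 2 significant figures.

∂h/∂x = (92.5 − 92.9) / (165 − 0) = -0.002424
∂h/∂y = (92.1 − 92.9) / (-285 − 0) = +0.002807
|∇h| = √(-0.002424² + 0.002807²) = 0.003709

0.0037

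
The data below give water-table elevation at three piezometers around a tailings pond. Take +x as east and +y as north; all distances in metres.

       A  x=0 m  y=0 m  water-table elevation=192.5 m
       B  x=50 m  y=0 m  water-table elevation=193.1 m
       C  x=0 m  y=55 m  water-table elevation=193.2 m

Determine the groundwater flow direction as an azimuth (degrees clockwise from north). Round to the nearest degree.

∂h/∂x = (193.1 − 192.5) / (50 − 0) = +0.01200
∂h/∂y = (193.2 − 192.5) / (55 − 0) = +0.01273
Flow direction (−∇h) has components (-0.01200 E, -0.01273 N).
Azimuth = atan2(E, N) = atan2(-0.01200, -0.01273) = 223.3° ≈ 223°.

223°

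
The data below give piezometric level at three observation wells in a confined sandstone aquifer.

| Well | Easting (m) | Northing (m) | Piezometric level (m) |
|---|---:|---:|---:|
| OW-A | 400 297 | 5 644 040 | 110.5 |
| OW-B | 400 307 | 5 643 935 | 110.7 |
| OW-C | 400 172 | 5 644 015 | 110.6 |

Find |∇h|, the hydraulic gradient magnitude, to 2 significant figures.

0.0020

With h = a·x + b·y + c and OW-A as origin, the differences give:
  10·a + (-105)·b = +0.2
  (-125)·a + (-25)·b = +0.1
Eliminate b (×(-25) and ×(-105), subtract): -13375·a = 5.50 → a = ∂h/∂x = -0.0004112
Back-substitute: b = ∂h/∂y = -0.001944.
|∇h| = √(-0.0004112² + -0.001944²) = 0.001987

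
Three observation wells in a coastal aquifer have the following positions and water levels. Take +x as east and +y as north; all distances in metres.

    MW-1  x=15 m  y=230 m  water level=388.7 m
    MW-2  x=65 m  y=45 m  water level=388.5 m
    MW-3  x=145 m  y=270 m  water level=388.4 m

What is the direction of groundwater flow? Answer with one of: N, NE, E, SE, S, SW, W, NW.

E

Differences from MW-1: to MW-2 (Δx, Δy, Δh) = (50, -185, -0.2); to MW-3 = (130, 40, -0.3).
Solve a·Δx + b·Δy = Δh: det = 50·40 − 130·(-185) = 26050.
∂h/∂x = [(-0.2)·40 − (-0.3)·(-185)] / 26050 = -0.002438
∂h/∂y = [50·(-0.3) − 130·(-0.2)] / 26050 = +0.0004223
Flow = −∇h = (+0.002438 east, -0.0004223 north), which points east.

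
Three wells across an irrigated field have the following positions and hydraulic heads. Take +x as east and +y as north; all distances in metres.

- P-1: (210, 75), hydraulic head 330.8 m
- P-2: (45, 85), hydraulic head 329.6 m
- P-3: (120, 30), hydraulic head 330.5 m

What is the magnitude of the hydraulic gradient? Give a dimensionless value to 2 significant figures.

0.0098

Taking P-1 as reference: P-2−P-1 = (-165, 10, -1.2); P-3−P-1 = (-90, -45, -0.3).
Determinant of the coordinate differences = (-165)·(-45) − (-90)·10 = 8325.
∂h/∂x = [(-1.2)·(-45) − (-0.3)·10] / 8325 = +0.006847
∂h/∂y = [(-165)·(-0.3) − (-90)·(-1.2)] / 8325 = -0.007027
|∇h| = √(0.006847² + -0.007027²) = 0.009811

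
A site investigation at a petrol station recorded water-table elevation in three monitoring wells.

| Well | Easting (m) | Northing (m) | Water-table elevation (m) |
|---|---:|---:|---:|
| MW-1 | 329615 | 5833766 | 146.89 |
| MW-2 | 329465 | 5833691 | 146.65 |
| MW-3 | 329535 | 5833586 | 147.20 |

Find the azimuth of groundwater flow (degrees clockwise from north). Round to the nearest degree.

315°

With h = a·x + b·y + c and MW-1 as origin, the differences give:
  (-150)·a + (-75)·b = -0.24
  (-80)·a + (-180)·b = +0.31
Eliminate b (×(-180) and ×(-75), subtract): 21000·a = 66.450 → a = ∂h/∂x = +0.003164
Back-substitute: b = ∂h/∂y = -0.003129.
Flow direction (−∇h) has components (-0.003164 E, +0.003129 N).
Azimuth = atan2(E, N) = atan2(-0.003164, +0.003129) = 314.7° ≈ 315°.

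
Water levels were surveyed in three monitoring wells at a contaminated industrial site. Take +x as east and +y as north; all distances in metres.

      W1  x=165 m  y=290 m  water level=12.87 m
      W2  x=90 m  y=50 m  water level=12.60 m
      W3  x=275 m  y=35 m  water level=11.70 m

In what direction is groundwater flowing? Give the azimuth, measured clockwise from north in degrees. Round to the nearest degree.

119°

Taking W1 as reference: W2−W1 = (-75, -240, -0.27); W3−W1 = (110, -255, -1.17).
Determinant of the coordinate differences = (-75)·(-255) − 110·(-240) = 45525.
∂h/∂x = [(-0.27)·(-255) − (-1.17)·(-240)] / 45525 = -0.004656
∂h/∂y = [(-75)·(-1.17) − 110·(-0.27)] / 45525 = +0.002580
Flow direction (−∇h) has components (+0.004656 E, -0.002580 N).
Azimuth = atan2(E, N) = atan2(+0.004656, -0.002580) = 119.0° ≈ 119°.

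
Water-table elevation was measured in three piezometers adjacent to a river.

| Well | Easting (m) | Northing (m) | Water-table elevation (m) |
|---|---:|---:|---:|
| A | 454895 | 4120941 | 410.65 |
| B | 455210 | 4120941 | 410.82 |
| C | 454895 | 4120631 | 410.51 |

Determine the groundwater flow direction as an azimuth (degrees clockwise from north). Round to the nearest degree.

∂h/∂x = (410.82 − 410.65) / (455210 − 454895) = +0.0005397
∂h/∂y = (410.51 − 410.65) / (4120631 − 4120941) = +0.0004516
Flow direction (−∇h) has components (-0.0005397 E, -0.0004516 N).
Azimuth = atan2(E, N) = atan2(-0.0005397, -0.0004516) = 230.1° ≈ 230°.

230°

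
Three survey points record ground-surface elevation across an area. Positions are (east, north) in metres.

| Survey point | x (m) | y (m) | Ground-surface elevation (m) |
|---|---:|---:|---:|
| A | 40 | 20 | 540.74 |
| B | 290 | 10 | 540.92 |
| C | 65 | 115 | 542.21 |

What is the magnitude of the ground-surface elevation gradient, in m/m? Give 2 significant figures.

Three-point gradient (reference A): Δ to B = (250, -10, +0.18), Δ to C = (25, 95, +1.47).
∂z/∂x = +0.001325, ∂z/∂y = +0.01513 (det = 24000).
|∇f| = √(0.001325² + 0.01513²) = 0.01519 m/m

0.015 m/m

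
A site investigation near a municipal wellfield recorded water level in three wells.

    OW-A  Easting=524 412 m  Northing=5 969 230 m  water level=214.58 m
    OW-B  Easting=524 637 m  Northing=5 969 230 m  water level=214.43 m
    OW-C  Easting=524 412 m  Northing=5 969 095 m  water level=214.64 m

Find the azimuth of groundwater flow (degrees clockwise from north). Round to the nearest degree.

∂h/∂x = (214.43 − 214.58) / (524637 − 524412) = -0.0006667
∂h/∂y = (214.64 − 214.58) / (5969095 − 5969230) = -0.0004444
Flow direction (−∇h) has components (+0.0006667 E, +0.0004444 N).
Azimuth = atan2(E, N) = atan2(+0.0006667, +0.0004444) = 56.3° ≈ 056°.

056°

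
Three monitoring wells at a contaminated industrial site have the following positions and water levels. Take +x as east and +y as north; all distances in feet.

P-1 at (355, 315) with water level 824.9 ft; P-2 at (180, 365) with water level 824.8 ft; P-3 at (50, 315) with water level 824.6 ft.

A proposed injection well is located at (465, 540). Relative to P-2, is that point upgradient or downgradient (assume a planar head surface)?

upgradient

With h = a·x + b·y + c and P-1 as origin, the differences give:
  (-175)·a + 50·b = -0.1
  (-305)·a + 0·b = -0.3
Eliminate b (×0 and ×50, subtract): 15250·a = 15.00 → a = ∂h/∂x = +0.0009836
Back-substitute: b = ∂h/∂y = +0.001443.
Head at (465, 540) = 824.9 + (+0.0009836)·(110) + (+0.001443)·(225) = 825.33 ft.
That is higher than the 824.8 ft at P-2, so the point is upgradient.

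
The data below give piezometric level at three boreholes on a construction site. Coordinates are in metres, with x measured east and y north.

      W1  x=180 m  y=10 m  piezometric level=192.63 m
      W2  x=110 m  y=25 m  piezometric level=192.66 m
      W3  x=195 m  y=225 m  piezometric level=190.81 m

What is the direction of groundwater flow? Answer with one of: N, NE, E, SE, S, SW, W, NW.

N

Three-point gradient (reference W1): Δ to W2 = (-70, 15, +0.03), Δ to W3 = (15, 215, -1.82).
∂h/∂x = -0.002209, ∂h/∂y = -0.008311 (det = -15275).
Flow = −∇h = (+0.002209 east, +0.008311 north), which points north.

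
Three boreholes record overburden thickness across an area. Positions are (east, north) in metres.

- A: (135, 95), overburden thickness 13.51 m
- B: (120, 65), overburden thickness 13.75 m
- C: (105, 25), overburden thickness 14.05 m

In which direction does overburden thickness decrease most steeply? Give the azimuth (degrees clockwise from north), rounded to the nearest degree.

034°

With d = a·x + b·y + c and A as origin, the differences give:
  (-15)·a + (-30)·b = +0.24
  (-30)·a + (-70)·b = +0.54
Eliminate b (×(-70) and ×(-30), subtract): 150·a = -0.600 → a = ∂d/∂x = -0.004000
Back-substitute: b = ∂d/∂y = -0.006000.
Steepest decrease is along −∇f: components (+0.004000 E, +0.006000 N).
Azimuth = atan2(+0.004000, +0.006000) = 33.7° ≈ 034°.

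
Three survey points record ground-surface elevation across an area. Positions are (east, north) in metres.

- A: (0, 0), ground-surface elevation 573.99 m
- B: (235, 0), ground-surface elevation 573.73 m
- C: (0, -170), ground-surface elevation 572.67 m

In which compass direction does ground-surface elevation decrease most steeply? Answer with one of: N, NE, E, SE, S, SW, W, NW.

∂z/∂x = (573.73 − 573.99) / (235 − 0) = -0.001106
∂z/∂y = (572.67 − 573.99) / (-170 − 0) = +0.007765
Steepest decrease is along −∇f = (+0.001106 E, -0.007765 N) → south.

S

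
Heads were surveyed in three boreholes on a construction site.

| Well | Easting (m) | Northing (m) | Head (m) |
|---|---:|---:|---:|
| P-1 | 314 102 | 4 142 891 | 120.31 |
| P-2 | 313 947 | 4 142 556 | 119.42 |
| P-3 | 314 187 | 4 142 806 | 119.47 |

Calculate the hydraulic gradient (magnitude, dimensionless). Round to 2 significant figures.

0.0070

Differences from P-1: to P-2 (Δx, Δy, Δh) = (-155, -335, -0.89); to P-3 = (85, -85, -0.84).
Determinant of the coordinate differences = (-155)·(-85) − 85·(-335) = 41650.
∂h/∂x = [(-0.89)·(-85) − (-0.84)·(-335)] / 41650 = -0.004940
∂h/∂y = [(-155)·(-0.84) − 85·(-0.89)] / 41650 = +0.004942
|∇h| = √(-0.004940² + 0.004942²) = 0.006988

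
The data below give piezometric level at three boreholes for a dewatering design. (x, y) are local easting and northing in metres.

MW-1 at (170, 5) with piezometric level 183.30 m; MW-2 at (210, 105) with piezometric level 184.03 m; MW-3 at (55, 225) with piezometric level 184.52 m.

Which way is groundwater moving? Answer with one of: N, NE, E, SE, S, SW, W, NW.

S

Taking MW-1 as reference: MW-2−MW-1 = (40, 100, +0.73); MW-3−MW-1 = (-115, 220, +1.22).
Solve a·Δx + b·Δy = Δh: det = 40·220 − (-115)·100 = 20300.
∂h/∂x = [(+0.73)·220 − (+1.22)·100] / 20300 = +0.001901
∂h/∂y = [40·(+1.22) − (-115)·(+0.73)] / 20300 = +0.006539
Flow = −∇h = (-0.001901 east, -0.006539 north), which points south.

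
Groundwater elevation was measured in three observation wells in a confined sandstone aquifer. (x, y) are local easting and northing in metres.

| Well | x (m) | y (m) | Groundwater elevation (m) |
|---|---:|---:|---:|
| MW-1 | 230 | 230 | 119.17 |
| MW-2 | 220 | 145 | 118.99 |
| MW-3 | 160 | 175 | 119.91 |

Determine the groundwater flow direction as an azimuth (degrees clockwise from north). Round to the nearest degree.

Taking MW-1 as reference: MW-2−MW-1 = (-10, -85, -0.18); MW-3−MW-1 = (-70, -55, +0.74).
Determinant of the coordinate differences = (-10)·(-55) − (-70)·(-85) = -5400.
∂h/∂x = [(-0.18)·(-55) − (+0.74)·(-85)] / -5400 = -0.01348
∂h/∂y = [(-10)·(+0.74) − (-70)·(-0.18)] / -5400 = +0.003704
Flow direction (−∇h) has components (+0.01348 E, -0.003704 N).
Azimuth = atan2(E, N) = atan2(+0.01348, -0.003704) = 105.4° ≈ 105°.

105°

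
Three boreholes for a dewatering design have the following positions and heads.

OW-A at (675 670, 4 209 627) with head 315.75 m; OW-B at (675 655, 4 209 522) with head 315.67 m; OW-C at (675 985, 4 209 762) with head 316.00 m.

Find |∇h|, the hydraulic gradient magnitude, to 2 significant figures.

Taking OW-A as reference: OW-B−OW-A = (-15, -105, -0.08); OW-C−OW-A = (315, 135, +0.25).
Solve a·Δx + b·Δy = Δh: det = (-15)·135 − 315·(-105) = 31050.
∂h/∂x = [(-0.08)·135 − (+0.25)·(-105)] / 31050 = +0.0004976
∂h/∂y = [(-15)·(+0.25) − 315·(-0.08)] / 31050 = +0.0006908
|∇h| = √(0.0004976² + 0.0006908²) = 0.0008514

0.00085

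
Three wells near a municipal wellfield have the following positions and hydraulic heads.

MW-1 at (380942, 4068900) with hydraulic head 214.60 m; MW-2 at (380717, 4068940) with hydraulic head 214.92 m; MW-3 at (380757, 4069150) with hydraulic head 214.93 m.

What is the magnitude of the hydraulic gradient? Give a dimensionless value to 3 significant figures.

Differences from MW-1: to MW-2 (Δx, Δy, Δh) = (-225, 40, +0.32); to MW-3 = (-185, 250, +0.33).
Determinant of the coordinate differences = (-225)·250 − (-185)·40 = -48850.
∂h/∂x = [(+0.32)·250 − (+0.33)·40] / -48850 = -0.001367
∂h/∂y = [(-225)·(+0.33) − (-185)·(+0.32)] / -48850 = +0.0003081
|∇h| = √(-0.001367² + 0.0003081²) = 0.001401

0.00140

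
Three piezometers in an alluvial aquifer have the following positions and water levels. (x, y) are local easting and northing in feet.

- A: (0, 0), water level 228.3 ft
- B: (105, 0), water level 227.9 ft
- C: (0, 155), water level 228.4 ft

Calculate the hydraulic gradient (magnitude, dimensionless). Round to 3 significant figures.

∂h/∂x = (227.9 − 228.3) / (105 − 0) = -0.003810
∂h/∂y = (228.4 − 228.3) / (155 − 0) = +0.0006452
|∇h| = √(-0.003810² + 0.0006452²) = 0.003864

0.00386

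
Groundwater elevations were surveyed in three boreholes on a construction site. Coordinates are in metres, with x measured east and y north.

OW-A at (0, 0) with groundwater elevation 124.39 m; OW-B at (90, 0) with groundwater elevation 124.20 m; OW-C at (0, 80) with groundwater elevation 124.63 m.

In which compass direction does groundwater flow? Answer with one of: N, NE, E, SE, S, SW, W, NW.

∂h/∂x = (124.20 − 124.39) / (90 − 0) = -0.002111
∂h/∂y = (124.63 − 124.39) / (80 − 0) = +0.003000
Flow = −∇h = (+0.002111 east, -0.003000 north), which points southeast.

SE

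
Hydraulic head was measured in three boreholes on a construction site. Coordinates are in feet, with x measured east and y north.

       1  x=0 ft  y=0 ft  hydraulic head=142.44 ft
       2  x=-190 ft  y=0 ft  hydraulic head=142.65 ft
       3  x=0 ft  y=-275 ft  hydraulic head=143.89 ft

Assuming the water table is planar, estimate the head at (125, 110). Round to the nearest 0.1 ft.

141.7 ft

∂h/∂x = (142.65 − 142.44) / (-190 − 0) = -0.001105
∂h/∂y = (143.89 − 142.44) / (-275 − 0) = -0.005273
h(125, 110) = 142.44 + (-0.001105)·(125) + (-0.005273)·(110) = 142.44 -0.138 -0.580 = 141.722 ft.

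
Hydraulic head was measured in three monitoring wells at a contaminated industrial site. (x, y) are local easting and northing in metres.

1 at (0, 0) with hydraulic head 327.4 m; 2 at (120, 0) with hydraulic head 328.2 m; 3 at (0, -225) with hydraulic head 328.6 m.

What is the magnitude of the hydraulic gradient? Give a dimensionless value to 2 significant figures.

0.0085

∂h/∂x = (328.2 − 327.4) / (120 − 0) = +0.006667
∂h/∂y = (328.6 − 327.4) / (-225 − 0) = -0.005333
|∇h| = √(0.006667² + -0.005333²) = 0.008538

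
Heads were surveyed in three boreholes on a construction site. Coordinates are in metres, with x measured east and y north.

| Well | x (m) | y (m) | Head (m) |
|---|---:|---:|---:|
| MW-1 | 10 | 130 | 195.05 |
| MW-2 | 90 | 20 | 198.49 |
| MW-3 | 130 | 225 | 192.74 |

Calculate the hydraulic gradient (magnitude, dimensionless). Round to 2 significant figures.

With h = a·x + b·y + c and MW-1 as origin, the differences give:
  80·a + (-110)·b = +3.44
  120·a + 95·b = -2.31
Eliminate b (×95 and ×(-110), subtract): 20800·a = 72.700 → a = ∂h/∂x = +0.003495
Back-substitute: b = ∂h/∂y = -0.02873.
|∇h| = √(0.003495² + -0.02873²) = 0.02894

0.029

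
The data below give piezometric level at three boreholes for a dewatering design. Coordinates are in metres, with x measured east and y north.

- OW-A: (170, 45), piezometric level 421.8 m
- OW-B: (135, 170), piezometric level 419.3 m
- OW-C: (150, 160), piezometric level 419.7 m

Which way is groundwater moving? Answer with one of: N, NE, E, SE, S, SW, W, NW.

Differences from OW-A: to OW-B (Δx, Δy, Δh) = (-35, 125, -2.5); to OW-C = (-20, 115, -2.1).
Determinant of the coordinate differences = (-35)·115 − (-20)·125 = -1525.
∂h/∂x = [(-2.5)·115 − (-2.1)·125] / -1525 = +0.01639
∂h/∂y = [(-35)·(-2.1) − (-20)·(-2.5)] / -1525 = -0.01541
Flow = −∇h = (-0.01639 east, +0.01541 north), which points northwest.

NW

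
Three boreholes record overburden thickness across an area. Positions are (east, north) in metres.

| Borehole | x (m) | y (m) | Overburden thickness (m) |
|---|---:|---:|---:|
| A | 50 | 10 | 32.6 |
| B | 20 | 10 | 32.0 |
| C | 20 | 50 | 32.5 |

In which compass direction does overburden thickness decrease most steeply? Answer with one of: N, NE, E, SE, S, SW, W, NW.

SW

Taking A as reference: B−A = (-30, 0, -0.6); C−A = (-30, 40, -0.1).
Solve a·Δx + b·Δy = Δd: det = (-30)·40 − (-30)·0 = -1200.
∂d/∂x = [(-0.6)·40 − (-0.1)·0] / -1200 = +0.02000
∂d/∂y = [(-30)·(-0.1) − (-30)·(-0.6)] / -1200 = +0.01250
Steepest decrease is along −∇f = (-0.02000 E, -0.01250 N) → southwest.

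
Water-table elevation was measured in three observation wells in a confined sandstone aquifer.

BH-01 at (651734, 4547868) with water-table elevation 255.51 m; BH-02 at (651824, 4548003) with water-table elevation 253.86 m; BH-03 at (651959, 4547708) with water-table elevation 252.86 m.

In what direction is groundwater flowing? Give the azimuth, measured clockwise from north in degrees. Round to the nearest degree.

078°

Differences from BH-01: to BH-02 (Δx, Δy, Δh) = (90, 135, -1.65); to BH-03 = (225, -160, -2.65).
Solve a·Δx + b·Δy = Δh: det = 90·(-160) − 225·135 = -44775.
∂h/∂x = [(-1.65)·(-160) − (-2.65)·135] / -44775 = -0.01389
∂h/∂y = [90·(-2.65) − 225·(-1.65)] / -44775 = -0.002965
Flow direction (−∇h) has components (+0.01389 E, +0.002965 N).
Azimuth = atan2(E, N) = atan2(+0.01389, +0.002965) = 77.9° ≈ 078°.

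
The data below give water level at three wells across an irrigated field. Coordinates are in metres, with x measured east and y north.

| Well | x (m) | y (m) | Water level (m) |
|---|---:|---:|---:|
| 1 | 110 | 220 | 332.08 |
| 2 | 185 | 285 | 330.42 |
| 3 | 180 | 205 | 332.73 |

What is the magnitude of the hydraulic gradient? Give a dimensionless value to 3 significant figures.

Differences from 1: to 2 (Δx, Δy, Δh) = (75, 65, -1.66); to 3 = (70, -15, +0.65).
Determinant of the coordinate differences = 75·(-15) − 70·65 = -5675.
∂h/∂x = [(-1.66)·(-15) − (+0.65)·65] / -5675 = +0.003057
∂h/∂y = [75·(+0.65) − 70·(-1.66)] / -5675 = -0.02907
|∇h| = √(0.003057² + -0.02907²) = 0.02923

0.0292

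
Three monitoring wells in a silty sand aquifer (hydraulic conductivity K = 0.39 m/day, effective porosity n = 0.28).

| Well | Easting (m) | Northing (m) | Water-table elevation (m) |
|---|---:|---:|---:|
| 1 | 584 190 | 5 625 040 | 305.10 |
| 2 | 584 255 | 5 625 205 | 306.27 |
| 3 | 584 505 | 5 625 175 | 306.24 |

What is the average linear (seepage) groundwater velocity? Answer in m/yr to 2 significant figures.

3.5 m/yr

Taking 1 as reference: 2−1 = (65, 165, +1.17); 3−1 = (315, 135, +1.14).
Solve a·Δx + b·Δy = Δh: det = 65·135 − 315·165 = -43200.
∂h/∂x = [(+1.17)·135 − (+1.14)·165] / -43200 = +0.0006979
∂h/∂y = [65·(+1.14) − 315·(+1.17)] / -43200 = +0.006816
|∇h| = √(0.0006979² + 0.006816²) = 0.006852
Seepage velocity v = K·i/n = 0.39 × 0.006852 / 0.28 = 0.009544 m/day = 3.486 m/yr.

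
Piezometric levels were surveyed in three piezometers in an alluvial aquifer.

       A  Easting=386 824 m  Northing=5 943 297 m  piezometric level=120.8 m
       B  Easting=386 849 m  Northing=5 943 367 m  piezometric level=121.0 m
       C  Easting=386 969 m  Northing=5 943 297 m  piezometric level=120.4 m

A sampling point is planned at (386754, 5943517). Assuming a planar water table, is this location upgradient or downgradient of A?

upgradient

Differences from A: to B (Δx, Δy, Δh) = (25, 70, +0.2); to C = (145, 0, -0.4).
Solve a·Δx + b·Δy = Δh: det = 25·0 − 145·70 = -10150.
∂h/∂x = [(+0.2)·0 − (-0.4)·70] / -10150 = -0.002759
∂h/∂y = [25·(-0.4) − 145·(+0.2)] / -10150 = +0.003842
Head at (386754, 5943517) = 120.8 + (-0.002759)·(-70) + (+0.003842)·(220) = 121.84 m.
That is higher than the 120.8 m at A, so the point is upgradient.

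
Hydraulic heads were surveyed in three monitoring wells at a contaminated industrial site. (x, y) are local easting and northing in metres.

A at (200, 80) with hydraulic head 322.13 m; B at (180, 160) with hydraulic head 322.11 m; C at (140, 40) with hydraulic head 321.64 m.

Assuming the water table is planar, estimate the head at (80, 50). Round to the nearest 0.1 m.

Taking A as reference: B−A = (-20, 80, -0.02); C−A = (-60, -40, -0.49).
Solve a·Δx + b·Δy = Δh: det = (-20)·(-40) − (-60)·80 = 5600.
∂h/∂x = [(-0.02)·(-40) − (-0.49)·80] / 5600 = +0.007143
∂h/∂y = [(-20)·(-0.49) − (-60)·(-0.02)] / 5600 = +0.001536
h(80, 50) = 322.13 + (+0.007143)·(-120) + (+0.001536)·(-30) = 322.13 -0.857 -0.046 = 321.227 m.

321.2 m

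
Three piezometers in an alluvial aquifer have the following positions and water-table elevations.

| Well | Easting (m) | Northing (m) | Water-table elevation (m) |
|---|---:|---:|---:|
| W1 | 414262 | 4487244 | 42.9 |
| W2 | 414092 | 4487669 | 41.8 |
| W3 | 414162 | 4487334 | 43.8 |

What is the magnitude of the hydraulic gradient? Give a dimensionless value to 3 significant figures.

0.0202

With h = a·x + b·y + c and W1 as origin, the differences give:
  (-170)·a + 425·b = -1.1
  (-100)·a + 90·b = +0.9
Eliminate b (×90 and ×425, subtract): 27200·a = -481.50 → a = ∂h/∂x = -0.01770
Back-substitute: b = ∂h/∂y = -0.009669.
|∇h| = √(-0.01770² + -0.009669²) = 0.02017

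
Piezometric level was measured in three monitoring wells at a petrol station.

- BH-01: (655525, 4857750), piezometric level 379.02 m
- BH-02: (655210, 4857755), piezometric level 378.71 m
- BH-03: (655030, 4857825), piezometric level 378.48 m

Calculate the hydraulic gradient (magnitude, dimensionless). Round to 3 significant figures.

Taking BH-01 as reference: BH-02−BH-01 = (-315, 5, -0.31); BH-03−BH-01 = (-495, 75, -0.54).
Solve a·Δx + b·Δy = Δh: det = (-315)·75 − (-495)·5 = -21150.
∂h/∂x = [(-0.31)·75 − (-0.54)·5] / -21150 = +0.0009716
∂h/∂y = [(-315)·(-0.54) − (-495)·(-0.31)] / -21150 = -0.0007872
|∇h| = √(0.0009716² + -0.0007872²) = 0.00125

0.00125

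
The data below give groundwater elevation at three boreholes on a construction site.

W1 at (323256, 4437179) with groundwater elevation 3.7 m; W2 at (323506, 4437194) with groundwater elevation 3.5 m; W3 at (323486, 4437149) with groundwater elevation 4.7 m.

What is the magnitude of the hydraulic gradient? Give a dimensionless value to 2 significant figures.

0.027

Taking W1 as reference: W2−W1 = (250, 15, -0.2); W3−W1 = (230, -30, +1.0).
Solve a·Δx + b·Δy = Δh: det = 250·(-30) − 230·15 = -10950.
∂h/∂x = [(-0.2)·(-30) − (+1.0)·15] / -10950 = +0.0008219
∂h/∂y = [250·(+1.0) − 230·(-0.2)] / -10950 = -0.02703
|∇h| = √(0.0008219² + -0.02703²) = 0.02704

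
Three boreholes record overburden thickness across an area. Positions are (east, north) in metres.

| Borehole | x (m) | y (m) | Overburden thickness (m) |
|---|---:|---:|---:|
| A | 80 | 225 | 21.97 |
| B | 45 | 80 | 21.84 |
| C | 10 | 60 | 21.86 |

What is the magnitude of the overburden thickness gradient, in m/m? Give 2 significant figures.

Differences from A: to B (Δx, Δy, Δh) = (-35, -145, -0.13); to C = (-70, -165, -0.11).
Solve a·Δx + b·Δy = Δd: det = (-35)·(-165) − (-70)·(-145) = -4375.
∂d/∂x = [(-0.13)·(-165) − (-0.11)·(-145)] / -4375 = -0.001257
∂d/∂y = [(-35)·(-0.11) − (-70)·(-0.13)] / -4375 = +0.001200
|∇f| = √(-0.001257² + 0.001200²) = 0.001738 m/m

0.0017 m/m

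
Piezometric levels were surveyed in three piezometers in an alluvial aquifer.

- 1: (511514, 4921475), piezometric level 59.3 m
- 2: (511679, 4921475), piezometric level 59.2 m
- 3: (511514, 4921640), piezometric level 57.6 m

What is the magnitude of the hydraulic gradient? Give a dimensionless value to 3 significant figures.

∂h/∂x = (59.2 − 59.3) / (511679 − 511514) = -0.0006061
∂h/∂y = (57.6 − 59.3) / (4921640 − 4921475) = -0.01030
|∇h| = √(-0.0006061² + -0.01030²) = 0.01032

0.0103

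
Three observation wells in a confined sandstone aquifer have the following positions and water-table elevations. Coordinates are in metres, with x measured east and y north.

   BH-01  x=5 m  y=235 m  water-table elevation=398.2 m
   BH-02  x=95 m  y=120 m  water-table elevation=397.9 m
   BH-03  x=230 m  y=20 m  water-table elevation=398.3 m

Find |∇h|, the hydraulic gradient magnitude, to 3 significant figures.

0.0165

Differences from BH-01: to BH-02 (Δx, Δy, Δh) = (90, -115, -0.3); to BH-03 = (225, -215, +0.1).
Determinant of the coordinate differences = 90·(-215) − 225·(-115) = 6525.
∂h/∂x = [(-0.3)·(-215) − (+0.1)·(-115)] / 6525 = +0.01165
∂h/∂y = [90·(+0.1) − 225·(-0.3)] / 6525 = +0.01172
|∇h| = √(0.01165² + 0.01172²) = 0.01653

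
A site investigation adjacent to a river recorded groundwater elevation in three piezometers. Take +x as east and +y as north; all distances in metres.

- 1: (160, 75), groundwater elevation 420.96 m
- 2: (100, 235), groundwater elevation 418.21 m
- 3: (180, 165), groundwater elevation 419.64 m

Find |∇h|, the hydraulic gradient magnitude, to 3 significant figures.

Taking 1 as reference: 2−1 = (-60, 160, -2.75); 3−1 = (20, 90, -1.32).
Solve a·Δx + b·Δy = Δh: det = (-60)·90 − 20·160 = -8600.
∂h/∂x = [(-2.75)·90 − (-1.32)·160] / -8600 = +0.004221
∂h/∂y = [(-60)·(-1.32) − 20·(-2.75)] / -8600 = -0.01560
|∇h| = √(0.004221² + -0.01560²) = 0.01616

0.0162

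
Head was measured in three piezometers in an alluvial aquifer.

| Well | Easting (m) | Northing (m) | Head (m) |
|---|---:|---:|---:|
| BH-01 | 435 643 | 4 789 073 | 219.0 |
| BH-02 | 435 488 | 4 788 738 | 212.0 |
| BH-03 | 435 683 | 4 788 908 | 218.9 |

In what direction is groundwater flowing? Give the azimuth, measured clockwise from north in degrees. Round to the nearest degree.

255°

Three-point gradient (reference BH-01): Δ to BH-02 = (-155, -335, -7.0), Δ to BH-03 = (40, -165, -0.1).
∂h/∂x = +0.02877, ∂h/∂y = +0.007582 (det = 38975).
Flow direction (−∇h) has components (-0.02877 E, -0.007582 N).
Azimuth = atan2(E, N) = atan2(-0.02877, -0.007582) = 255.2° ≈ 255°.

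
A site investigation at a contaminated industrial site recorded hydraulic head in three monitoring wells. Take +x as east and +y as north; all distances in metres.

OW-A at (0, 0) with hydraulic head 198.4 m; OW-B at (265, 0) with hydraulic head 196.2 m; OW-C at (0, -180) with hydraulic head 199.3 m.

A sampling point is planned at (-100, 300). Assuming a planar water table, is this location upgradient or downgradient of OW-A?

downgradient

∂h/∂x = (196.2 − 198.4) / (265 − 0) = -0.008302
∂h/∂y = (199.3 − 198.4) / (-180 − 0) = -0.005000
Head at (-100, 300) = 198.4 + (-0.008302)·(-100) + (-0.005000)·(300) = 197.73 m.
That is lower than the 198.4 m at OW-A, so the point is downgradient.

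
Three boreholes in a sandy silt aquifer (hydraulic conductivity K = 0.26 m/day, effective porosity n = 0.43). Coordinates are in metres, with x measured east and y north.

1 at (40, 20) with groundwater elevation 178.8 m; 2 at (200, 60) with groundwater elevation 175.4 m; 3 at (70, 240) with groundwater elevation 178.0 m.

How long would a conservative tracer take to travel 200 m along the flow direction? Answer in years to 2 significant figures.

Differences from 1: to 2 (Δx, Δy, Δh) = (160, 40, -3.4); to 3 = (30, 220, -0.8).
Determinant of the coordinate differences = 160·220 − 30·40 = 34000.
∂h/∂x = [(-3.4)·220 − (-0.8)·40] / 34000 = -0.02106
∂h/∂y = [160·(-0.8) − 30·(-3.4)] / 34000 = -0.0007647
|∇h| = √(-0.02106² + -0.0007647²) = 0.02107
Seepage velocity v = K·i/n = 0.26 × 0.02107 / 0.43 = 0.01274 m/day.
t = 200 / 0.01274 = 1.57e+04 days = 43 years.

43 years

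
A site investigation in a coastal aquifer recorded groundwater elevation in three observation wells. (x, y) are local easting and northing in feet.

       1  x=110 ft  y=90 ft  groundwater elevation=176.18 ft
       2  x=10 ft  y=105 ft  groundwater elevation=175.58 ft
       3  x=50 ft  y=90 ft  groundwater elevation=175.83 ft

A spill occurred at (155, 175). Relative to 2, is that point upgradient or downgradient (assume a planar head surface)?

upgradient

With h = a·x + b·y + c and 1 as origin, the differences give:
  (-100)·a + 15·b = -0.60
  (-60)·a + 0·b = -0.35
Eliminate b (×0 and ×15, subtract): 900·a = 5.250 → a = ∂h/∂x = +0.005833
Back-substitute: b = ∂h/∂y = -0.001111.
Head at (155, 175) = 176.18 + (+0.005833)·(45) + (-0.001111)·(85) = 176.35 ft.
That is higher than the 175.58 ft at 2, so the point is upgradient.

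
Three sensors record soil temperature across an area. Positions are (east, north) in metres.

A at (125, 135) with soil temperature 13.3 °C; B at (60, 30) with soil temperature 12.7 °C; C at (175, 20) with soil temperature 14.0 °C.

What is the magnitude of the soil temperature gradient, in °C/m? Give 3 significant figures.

0.0113 °C/m

Differences from A: to B (Δx, Δy, Δh) = (-65, -105, -0.6); to C = (50, -115, +0.7).
Determinant of the coordinate differences = (-65)·(-115) − 50·(-105) = 12725.
∂T/∂x = [(-0.6)·(-115) − (+0.7)·(-105)] / 12725 = +0.01120
∂T/∂y = [(-65)·(+0.7) − 50·(-0.6)] / 12725 = -0.001218
|∇f| = √(0.01120² + -0.001218²) = 0.01127 °C/m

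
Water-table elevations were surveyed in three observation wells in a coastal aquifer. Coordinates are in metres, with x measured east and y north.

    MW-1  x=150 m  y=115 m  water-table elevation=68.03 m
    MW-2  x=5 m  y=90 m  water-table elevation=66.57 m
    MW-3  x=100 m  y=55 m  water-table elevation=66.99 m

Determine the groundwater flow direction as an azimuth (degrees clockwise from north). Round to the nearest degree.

Three-point gradient (reference MW-1): Δ to MW-2 = (-145, -25, -1.46), Δ to MW-3 = (-50, -60, -1.04).
∂h/∂x = +0.008268, ∂h/∂y = +0.01044 (det = 7450).
Flow direction (−∇h) has components (-0.008268 E, -0.01044 N).
Azimuth = atan2(E, N) = atan2(-0.008268, -0.01044) = 218.4° ≈ 218°.

218°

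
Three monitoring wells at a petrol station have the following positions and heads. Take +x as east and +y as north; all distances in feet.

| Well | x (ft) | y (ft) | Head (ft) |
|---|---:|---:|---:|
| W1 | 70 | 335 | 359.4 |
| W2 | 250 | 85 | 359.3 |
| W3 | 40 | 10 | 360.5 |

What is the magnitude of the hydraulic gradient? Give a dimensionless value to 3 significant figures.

0.00552

Taking W1 as reference: W2−W1 = (180, -250, -0.1); W3−W1 = (-30, -325, +1.1).
Solve a·Δx + b·Δy = Δh: det = 180·(-325) − (-30)·(-250) = -66000.
∂h/∂x = [(-0.1)·(-325) − (+1.1)·(-250)] / -66000 = -0.004659
∂h/∂y = [180·(+1.1) − (-30)·(-0.1)] / -66000 = -0.002955
|∇h| = √(-0.004659² + -0.002955²) = 0.005517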